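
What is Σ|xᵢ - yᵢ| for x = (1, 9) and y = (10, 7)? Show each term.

Σ|x_i - y_i| = |1 - 10| + |9 - 7| = 9 + 2 = 11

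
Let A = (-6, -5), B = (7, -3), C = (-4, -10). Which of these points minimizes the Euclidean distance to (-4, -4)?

Distances: d(A) ≈ 2.2361, d(B) ≈ 11.0454, d(C) = 6. Nearest: A = (-6, -5) with distance 2.2361.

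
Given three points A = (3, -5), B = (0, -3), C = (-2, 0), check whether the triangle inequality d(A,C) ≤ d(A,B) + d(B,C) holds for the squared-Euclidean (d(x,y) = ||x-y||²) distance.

d(A,B) = 3² + 2² = 13, d(B,C) = 2² + 3² = 13, d(A,C) = 5² + 5² = 50.
d(A,C) = 50 > 13 + 13 = 26. Triangle inequality is VIOLATED. (Squared-Euclidean is not a metric — this is a counterexample.)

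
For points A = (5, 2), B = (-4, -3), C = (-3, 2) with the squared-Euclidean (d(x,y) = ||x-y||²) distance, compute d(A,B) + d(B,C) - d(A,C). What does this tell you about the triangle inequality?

d(A,B) = 9² + 5² = 106, d(B,C) = 1² + 5² = 26, d(A,C) = 8² + 0² = 64.
d(A,B) + d(B,C) - d(A,C) = 106 + 26 - 64 = 132 - 64 = 68. This is ≥ 0, so the triangle inequality holds for these points.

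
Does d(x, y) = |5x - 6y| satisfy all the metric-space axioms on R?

No. d fails symmetry: d(1, 5) = |5·1 - 6·5| = |-25| = 25, but d(5, 1) = |5·5 - 6·1| = |19| = 19. Since 25 ≠ 19, d(x,y) ≠ d(y,x) in general.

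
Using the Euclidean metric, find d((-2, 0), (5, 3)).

√(Σ(x_i - y_i)²) = √((-2 - 5)² + (0 - 3)²)
= √((-7)² + (-3)²) = √(49 + 9) = √58 ≈ 7.6158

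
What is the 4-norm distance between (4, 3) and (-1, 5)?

(Σ|x_i - y_i|^4)^(1/4) = (|4 - (-1)|^4 + |3 - 5|^4)^(1/4)
= (5^4 + 2^4)^(1/4) = (625 + 16)^(1/4) = (641)^(1/4) ≈ 5.0317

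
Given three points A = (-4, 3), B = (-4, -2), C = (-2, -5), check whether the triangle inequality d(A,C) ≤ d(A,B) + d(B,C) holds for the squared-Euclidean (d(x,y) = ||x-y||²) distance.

d(A,B) = 0² + 5² = 25, d(B,C) = 2² + 3² = 13, d(A,C) = 2² + 8² = 68.
d(A,C) = 68 > 25 + 13 = 38. Triangle inequality is VIOLATED. (Squared-Euclidean is not a metric — this is a counterexample.)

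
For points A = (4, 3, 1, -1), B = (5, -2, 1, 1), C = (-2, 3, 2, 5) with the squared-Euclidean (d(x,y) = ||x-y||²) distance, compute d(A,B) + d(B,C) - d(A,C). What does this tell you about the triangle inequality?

d(A,B) = 1² + 5² + 0² + 2² = 30, d(B,C) = 7² + 5² + 1² + 4² = 91, d(A,C) = 6² + 0² + 1² + 6² = 73.
d(A,B) + d(B,C) - d(A,C) = 30 + 91 - 73 = 121 - 73 = 48. This is ≥ 0, so the triangle inequality holds for these points.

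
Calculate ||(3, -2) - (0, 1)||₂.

√(Σ(x_i - y_i)²) = √((3 - 0)² + (-2 - 1)²)
= √(3² + (-3)²) = √(9 + 9) = √18 ≈ 4.2426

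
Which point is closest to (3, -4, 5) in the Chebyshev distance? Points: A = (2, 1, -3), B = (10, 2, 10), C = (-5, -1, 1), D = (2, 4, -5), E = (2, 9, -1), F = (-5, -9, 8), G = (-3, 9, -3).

Distances: d(A) = 8, d(B) = 7, d(C) = 8, d(D) = 10, d(E) = 13, d(F) = 8, d(G) = 13. Nearest: B = (10, 2, 10) with distance 7.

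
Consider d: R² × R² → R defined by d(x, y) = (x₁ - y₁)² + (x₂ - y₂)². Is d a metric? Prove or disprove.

No. The squared Euclidean distance fails the triangle inequality. Counterexample: x = (0, 0), y = (1, 2), z = (2, 4). d(x,z) = 2² + 4² = 20, but d(x,y) + d(y,z) = (1² + 2²) + (1² + 2²) = 5 + 5 = 10. Since 20 > 10, the triangle inequality is violated. (Note: √d, the ordinary Euclidean distance, IS a metric.)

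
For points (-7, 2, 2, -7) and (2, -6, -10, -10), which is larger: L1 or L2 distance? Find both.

L1 = |-7 - 2| + |2 - (-6)| + |2 - (-10)| + |-7 - (-10)| = 9 + 8 + 12 + 3 = 32
L2 = √(9² + 8² + 12² + 3²) = √298 ≈ 17.2627
L1 ≥ L2 always (equality iff movement is along one axis); L1 > L2 here.
Ratio L1/L2 = 32/√298 ≈ 1.8537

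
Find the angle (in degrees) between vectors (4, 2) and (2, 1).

With u = (4, 2), v = (2, 1):
u·v = 4·2 + 2·1 = 8 + 2 = 10.
|u| = √(4² + 2²) = √20, |v| = √(2² + 1²) = √5, so |u||v| = √(20·5) = √100 = 10.
cos θ = (u·v)/(|u||v|) = 10/10 = 1 (the vectors are parallel, pointing the same way)
θ = arccos(1) = 0°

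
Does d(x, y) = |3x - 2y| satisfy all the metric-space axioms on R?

No. d fails symmetry: d(5, 3) = |3·5 - 2·3| = |9| = 9, but d(3, 5) = |3·3 - 2·5| = |-1| = 1. Since 9 ≠ 1, d(x,y) ≠ d(y,x) in general.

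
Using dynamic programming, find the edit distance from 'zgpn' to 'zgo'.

Let D[i][j] be the edit distance between the first i characters of 'zgpn' and the first j characters of 'zgo', with D[i][0] = i, D[0][j] = j, and D[i][j] = D[i-1][j-1] if the characters match, else 1 + min(D[i-1][j], D[i][j-1], D[i-1][j-1]). Filling the table (rows: prefixes of 'zgpn', columns: prefixes of 'zgo'):
     ε  z  g  o
  ε  0  1  2  3
  z  1  0  1  2
  g  2  1  0  1
  p  3  2  1  1
  n  4  3  2  2
The bottom-right entry gives D[4][3] = 2, so no sequence of fewer than 2 edits works. Backtracking through the table gives one optimal edit sequence (2 edits):
  zgpn → zgn (del p @3)
  zgn → zgo (sub n→o @3)
Edit distance = 2.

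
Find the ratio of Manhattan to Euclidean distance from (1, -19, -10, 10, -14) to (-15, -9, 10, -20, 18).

L1 = |1 - (-15)| + |-19 - (-9)| + |-10 - 10| + |10 - (-20)| + |-14 - 18| = 16 + 10 + 20 + 30 + 32 = 108
L2 = √(16² + 10² + 20² + 30² + 32²) = √2680 ≈ 51.7687
L1 ≥ L2 always (equality iff movement is along one axis); L1 > L2 here.
Ratio L1/L2 = 108/√2680 ≈ 2.0862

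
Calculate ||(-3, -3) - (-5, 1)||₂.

√(Σ(x_i - y_i)²) = √((-3 - (-5))² + (-3 - 1)²)
= √(2² + (-4)²) = √(4 + 16) = √20 ≈ 4.4721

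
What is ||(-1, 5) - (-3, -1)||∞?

max(|x_i - y_i|) = max(|-1 - (-3)|, |5 - (-1)|) = max(2, 6) = 6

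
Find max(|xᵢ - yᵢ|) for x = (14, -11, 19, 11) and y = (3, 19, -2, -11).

max(|x_i - y_i|) = max(|14 - 3|, |-11 - 19|, |19 - (-2)|, |11 - (-11)|) = max(11, 30, 21, 22) = 30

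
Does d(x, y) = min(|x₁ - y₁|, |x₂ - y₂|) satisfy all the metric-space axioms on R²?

No. d fails identity of indiscernibles: take x = (4, 0) and y = (4, 3). Then d(x,y) = min(|4 - 4|, |0 - 3|) = min(0, 3) = 0, yet x ≠ y.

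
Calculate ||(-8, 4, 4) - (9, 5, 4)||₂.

√(Σ(x_i - y_i)²) = √((-8 - 9)² + (4 - 5)² + (4 - 4)²)
= √((-17)² + (-1)² + 0²) = √(289 + 1 + 0) = √290 ≈ 17.0294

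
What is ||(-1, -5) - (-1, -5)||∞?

max(|x_i - y_i|) = max(|-1 - (-1)|, |-5 - (-5)|) = max(0, 0) = 0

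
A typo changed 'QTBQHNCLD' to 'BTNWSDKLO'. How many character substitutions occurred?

Differing positions: 1, 3, 4, 5, 6, 7, 9. Hamming distance = 7.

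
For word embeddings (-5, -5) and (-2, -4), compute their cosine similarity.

With u = (-5, -5), v = (-2, -4):
u·v = (-5)·(-2) + (-5)·(-4) = 10 + 20 = 30.
|u| = √((-5)² + (-5)²) = √50, |v| = √((-2)² + (-4)²) = √20, so |u||v| = √(50·20) = √1000.
cos θ = (u·v)/(|u||v|) = 30/√1000 ≈ 0.9487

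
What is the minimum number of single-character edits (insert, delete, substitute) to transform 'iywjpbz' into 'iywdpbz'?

Let D[i][j] be the edit distance between the first i characters of 'iywjpbz' and the first j characters of 'iywdpbz', with D[i][0] = i, D[0][j] = j, and D[i][j] = D[i-1][j-1] if the characters match, else 1 + min(D[i-1][j], D[i][j-1], D[i-1][j-1]). Filling the table (rows: prefixes of 'iywjpbz', columns: prefixes of 'iywdpbz'):
     ε  i  y  w  d  p  b  z
  ε  0  1  2  3  4  5  6  7
  i  1  0  1  2  3  4  5  6
  y  2  1  0  1  2  3  4  5
  w  3  2  1  0  1  2  3  4
  j  4  3  2  1  1  2  3  4
  p  5  4  3  2  2  1  2  3
  b  6  5  4  3  3  2  1  2
  z  7  6  5  4  4  3  2  1
The bottom-right entry gives D[7][7] = 1, so no sequence of fewer than 1 edit works. Backtracking through the table gives one optimal edit sequence (1 edit):
  iywjpbz → iywdpbz (sub j→d @4)
Edit distance = 1.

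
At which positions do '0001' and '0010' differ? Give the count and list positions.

Differing positions: 3, 4. Hamming distance = 2.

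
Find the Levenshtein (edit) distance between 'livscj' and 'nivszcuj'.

Let D[i][j] be the edit distance between the first i characters of 'livscj' and the first j characters of 'nivszcuj', with D[i][0] = i, D[0][j] = j, and D[i][j] = D[i-1][j-1] if the characters match, else 1 + min(D[i-1][j], D[i][j-1], D[i-1][j-1]). Filling the table (rows: prefixes of 'livscj', columns: prefixes of 'nivszcuj'):
     ε  n  i  v  s  z  c  u  j
  ε  0  1  2  3  4  5  6  7  8
  l  1  1  2  3  4  5  6  7  8
  i  2  2  1  2  3  4  5  6  7
  v  3  3  2  1  2  3  4  5  6
  s  4  4  3  2  1  2  3  4  5
  c  5  5  4  3  2  2  2  3  4
  j  6  6  5  4  3  3  3  3  3
The bottom-right entry gives D[6][8] = 3, so no sequence of fewer than 3 edits works. Backtracking through the table gives one optimal edit sequence (3 edits):
  livscj → nivscj (sub l→n @1)
  nivscj → nivszcj (ins z @5)
  nivszcj → nivszcuj (ins u @7)
Edit distance = 3.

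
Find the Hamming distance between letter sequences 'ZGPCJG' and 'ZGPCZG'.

Differing positions: 5. Hamming distance = 1.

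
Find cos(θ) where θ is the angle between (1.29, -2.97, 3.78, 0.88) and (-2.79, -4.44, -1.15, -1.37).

With u = (1.29, -2.97, 3.78, 0.88), v = (-2.79, -4.44, -1.15, -1.37):
u·v = 1.29·(-2.79) + (-2.97)·(-4.44) + 3.78·(-1.15) + 0.88·(-1.37) = (-3.5991) + 13.1868 + (-4.347) + (-1.2056) = 4.0351.
|u| = √(1.29² + (-2.97)² + 3.78² + 0.88²) = √(1.6641 + 8.8209 + 14.2884 + 0.7744) = √25.5478, |v| = √((-2.79)² + (-4.44)² + (-1.15)² + (-1.37)²) = √(7.7841 + 19.7136 + 1.3225 + 1.8769) = √30.6971.
cos θ = (u·v)/(|u||v|) = 4.0351/(√25.5478·√30.6971) ≈ 0.1441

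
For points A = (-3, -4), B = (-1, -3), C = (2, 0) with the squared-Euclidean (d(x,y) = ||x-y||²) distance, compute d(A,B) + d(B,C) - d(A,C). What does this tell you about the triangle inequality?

d(A,B) = 2² + 1² = 5, d(B,C) = 3² + 3² = 18, d(A,C) = 5² + 4² = 41.
d(A,B) + d(B,C) - d(A,C) = 5 + 18 - 41 = 23 - 41 = -18. This is < 0, so the triangle inequality FAILS for these points (squared-Euclidean is not a metric).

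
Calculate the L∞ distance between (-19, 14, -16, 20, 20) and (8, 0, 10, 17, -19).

max(|x_i - y_i|) = max(|-19 - 8|, |14 - 0|, |-16 - 10|, |20 - 17|, |20 - (-19)|) = max(27, 14, 26, 3, 39) = 39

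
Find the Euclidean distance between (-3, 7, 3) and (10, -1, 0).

√(Σ(x_i - y_i)²) = √((-3 - 10)² + (7 - (-1))² + (3 - 0)²)
= √((-13)² + 8² + 3²) = √(169 + 64 + 9) = √242 ≈ 15.5563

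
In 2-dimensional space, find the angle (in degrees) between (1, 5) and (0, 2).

With u = (1, 5), v = (0, 2):
u·v = 1·0 + 5·2 = 0 + 10 = 10.
|u| = √(1² + 5²) = √26, |v| = √(0² + 2²) = √4, so |u||v| = √(26·4) = √104.
cos θ = (u·v)/(|u||v|) = 10/√104 ≈ 0.980581
θ = arccos(0.980581) ≈ 11.31°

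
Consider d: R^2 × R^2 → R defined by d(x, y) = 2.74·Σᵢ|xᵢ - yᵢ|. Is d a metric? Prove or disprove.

Yes. The L1 (Manhattan) norm induces a metric on R^2, and multiplying a metric by a positive constant 2.74 > 0 preserves all four axioms: non-negativity (2.74·||x-y|| ≥ 0), identity (2.74·||x-y|| = 0 ⟺ ||x-y|| = 0 ⟺ x = y), symmetry (||x-y|| = ||y-x||), and the triangle inequality (2.74·||x-z|| ≤ 2.74·||x-y|| + 2.74·||y-z||). So d is a metric.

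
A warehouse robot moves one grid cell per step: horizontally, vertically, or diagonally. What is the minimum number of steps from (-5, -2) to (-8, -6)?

max(|x_i - y_i|) = max(|-5 - (-8)|, |-2 - (-6)|) = max(3, 4) = 4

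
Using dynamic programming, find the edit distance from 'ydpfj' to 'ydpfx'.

Let D[i][j] be the edit distance between the first i characters of 'ydpfj' and the first j characters of 'ydpfx', with D[i][0] = i, D[0][j] = j, and D[i][j] = D[i-1][j-1] if the characters match, else 1 + min(D[i-1][j], D[i][j-1], D[i-1][j-1]). Filling the table (rows: prefixes of 'ydpfj', columns: prefixes of 'ydpfx'):
     ε  y  d  p  f  x
  ε  0  1  2  3  4  5
  y  1  0  1  2  3  4
  d  2  1  0  1  2  3
  p  3  2  1  0  1  2
  f  4  3  2  1  0  1
  j  5  4  3  2  1  1
The bottom-right entry gives D[5][5] = 1, so no sequence of fewer than 1 edit works. Backtracking through the table gives one optimal edit sequence (1 edit):
  ydpfj → ydpfx (sub j→x @5)
Edit distance = 1.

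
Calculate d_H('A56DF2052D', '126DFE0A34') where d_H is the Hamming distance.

Differing positions: 1, 2, 6, 8, 9, 10. Hamming distance = 6.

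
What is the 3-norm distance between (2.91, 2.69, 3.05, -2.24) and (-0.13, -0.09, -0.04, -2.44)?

(Σ|x_i - y_i|^3)^(1/3) = (|2.91 - (-0.13)|^3 + |2.69 - (-0.09)|^3 + |3.05 - (-0.04)|^3 + |-2.24 - (-2.44)|^3)^(1/3)
= (3.04^3 + 2.78^3 + 3.09^3 + 0.2^3)^(1/3) ≈ (28.0945 + 21.485 + 29.5036 + 0.008)^(1/3) = (79.0911)^(1/3) ≈ 4.2925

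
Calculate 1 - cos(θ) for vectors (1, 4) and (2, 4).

With u = (1, 4), v = (2, 4):
u·v = 1·2 + 4·4 = 2 + 16 = 18.
|u| = √(1² + 4²) = √17, |v| = √(2² + 4²) = √20, so |u||v| = √(17·20) = √340.
cos θ = (u·v)/(|u||v|) = 18/√340 ≈ 0.9762
Cosine distance = 1 - cos θ ≈ 1 - 0.9762 = 0.0238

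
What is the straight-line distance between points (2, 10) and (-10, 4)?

√(Σ(x_i - y_i)²) = √((2 - (-10))² + (10 - 4)²)
= √(12² + 6²) = √(144 + 36) = √180 ≈ 13.4164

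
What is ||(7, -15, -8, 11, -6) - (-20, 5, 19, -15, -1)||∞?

max(|x_i - y_i|) = max(|7 - (-20)|, |-15 - 5|, |-8 - 19|, |11 - (-15)|, |-6 - (-1)|) = max(27, 20, 27, 26, 5) = 27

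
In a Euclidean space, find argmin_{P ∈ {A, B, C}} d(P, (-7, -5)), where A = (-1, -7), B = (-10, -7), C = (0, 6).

Distances: d(A) ≈ 6.3246, d(B) ≈ 3.6056, d(C) ≈ 13.0384. Nearest: B = (-10, -7) with distance 3.6056.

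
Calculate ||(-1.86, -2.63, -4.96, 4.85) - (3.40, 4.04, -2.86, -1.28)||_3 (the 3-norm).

(Σ|x_i - y_i|^3)^(1/3) = (|-1.86 - 3.4|^3 + |-2.63 - 4.04|^3 + |-4.96 - (-2.86)|^3 + |4.85 - (-1.28)|^3)^(1/3)
= (5.26^3 + 6.67^3 + 2.1^3 + 6.13^3)^(1/3) ≈ (145.5316 + 296.741 + 9.261 + 230.3464)^(1/3) = (681.88)^(1/3) ≈ 8.8018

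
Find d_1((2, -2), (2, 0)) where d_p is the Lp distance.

Σ|x_i - y_i| = |2 - 2| + |-2 - 0| = 0 + 2 = 2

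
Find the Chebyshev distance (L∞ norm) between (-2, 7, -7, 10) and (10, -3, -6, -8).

max(|x_i - y_i|) = max(|-2 - 10|, |7 - (-3)|, |-7 - (-6)|, |10 - (-8)|) = max(12, 10, 1, 18) = 18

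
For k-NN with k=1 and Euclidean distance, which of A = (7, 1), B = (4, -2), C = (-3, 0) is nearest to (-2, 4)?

Distances: d(A) ≈ 9.4868, d(B) ≈ 8.4853, d(C) ≈ 4.1231. Nearest: C = (-3, 0) with distance 4.1231.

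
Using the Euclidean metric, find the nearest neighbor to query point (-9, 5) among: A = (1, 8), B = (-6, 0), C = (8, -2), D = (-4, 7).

Distances: d(A) ≈ 10.4403, d(B) ≈ 5.831, d(C) ≈ 18.3848, d(D) ≈ 5.3852. Nearest: D = (-4, 7) with distance 5.3852.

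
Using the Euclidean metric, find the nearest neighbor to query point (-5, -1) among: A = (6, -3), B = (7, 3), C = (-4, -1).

Distances: d(A) ≈ 11.1803, d(B) ≈ 12.6491, d(C) = 1. Nearest: C = (-4, -1) with distance 1.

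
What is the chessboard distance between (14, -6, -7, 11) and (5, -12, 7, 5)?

max(|x_i - y_i|) = max(|14 - 5|, |-6 - (-12)|, |-7 - 7|, |11 - 5|) = max(9, 6, 14, 6) = 14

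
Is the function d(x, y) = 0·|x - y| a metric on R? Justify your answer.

No. With c = 0, d(x,y) = 0 for all x, y. This fails identity of indiscernibles: d(2, 4) = 0 but 2 ≠ 4.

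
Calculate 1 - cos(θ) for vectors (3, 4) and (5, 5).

With u = (3, 4), v = (5, 5):
u·v = 3·5 + 4·5 = 15 + 20 = 35.
|u| = √(3² + 4²) = √25, |v| = √(5² + 5²) = √50, so |u||v| = √(25·50) = √1250.
cos θ = (u·v)/(|u||v|) = 35/√1250 ≈ 0.9899
Cosine distance = 1 - cos θ ≈ 1 - 0.9899 = 0.0101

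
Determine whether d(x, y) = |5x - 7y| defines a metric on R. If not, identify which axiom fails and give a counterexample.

No. d fails symmetry: d(3, 5) = |5·3 - 7·5| = |-20| = 20, but d(5, 3) = |5·5 - 7·3| = |4| = 4. Since 20 ≠ 4, d(x,y) ≠ d(y,x) in general.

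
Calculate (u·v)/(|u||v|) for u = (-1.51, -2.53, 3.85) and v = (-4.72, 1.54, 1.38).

With u = (-1.51, -2.53, 3.85), v = (-4.72, 1.54, 1.38):
u·v = (-1.51)·(-4.72) + (-2.53)·1.54 + 3.85·1.38 = 7.1272 + (-3.8962) + 5.313 = 8.544.
|u| = √((-1.51)² + (-2.53)² + 3.85²) = √(2.2801 + 6.4009 + 14.8225) = √23.5035, |v| = √((-4.72)² + 1.54² + 1.38²) = √(22.2784 + 2.3716 + 1.9044) = √26.5544.
cos θ = (u·v)/(|u||v|) = 8.544/(√23.5035·√26.5544) ≈ 0.342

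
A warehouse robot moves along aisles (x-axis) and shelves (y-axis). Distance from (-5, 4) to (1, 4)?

Σ|x_i - y_i| = |-5 - 1| + |4 - 4| = 6 + 0 = 6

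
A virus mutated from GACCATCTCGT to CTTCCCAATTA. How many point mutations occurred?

Differing positions: 1, 2, 3, 5, 6, 7, 8, 9, 10, 11. Hamming distance = 10.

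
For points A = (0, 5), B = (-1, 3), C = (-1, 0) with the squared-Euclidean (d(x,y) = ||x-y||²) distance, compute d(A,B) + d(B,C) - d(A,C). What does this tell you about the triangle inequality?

d(A,B) = 1² + 2² = 5, d(B,C) = 0² + 3² = 9, d(A,C) = 1² + 5² = 26.
d(A,B) + d(B,C) - d(A,C) = 5 + 9 - 26 = 14 - 26 = -12. This is < 0, so the triangle inequality FAILS for these points (squared-Euclidean is not a metric).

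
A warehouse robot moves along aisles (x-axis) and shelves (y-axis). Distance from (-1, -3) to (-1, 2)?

Σ|x_i - y_i| = |-1 - (-1)| + |-3 - 2| = 0 + 5 = 5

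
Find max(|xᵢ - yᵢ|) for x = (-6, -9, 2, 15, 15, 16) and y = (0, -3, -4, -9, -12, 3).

max(|x_i - y_i|) = max(|-6 - 0|, |-9 - (-3)|, |2 - (-4)|, |15 - (-9)|, |15 - (-12)|, |16 - 3|) = max(6, 6, 6, 24, 27, 13) = 27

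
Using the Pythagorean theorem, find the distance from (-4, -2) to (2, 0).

√(Σ(x_i - y_i)²) = √((-4 - 2)² + (-2 - 0)²)
= √((-6)² + (-2)²) = √(36 + 4) = √40 ≈ 6.3246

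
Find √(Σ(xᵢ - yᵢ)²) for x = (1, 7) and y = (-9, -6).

√(Σ(x_i - y_i)²) = √((1 - (-9))² + (7 - (-6))²)
= √(10² + 13²) = √(100 + 169) = √269 ≈ 16.4012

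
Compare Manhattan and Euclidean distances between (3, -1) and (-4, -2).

L1 = |3 - (-4)| + |-1 - (-2)| = 7 + 1 = 8
L2 = √(7² + 1²) = √50 ≈ 7.0711
L1 ≥ L2 always (equality iff movement is along one axis); L1 > L2 here.
Ratio L1/L2 = 8/√50 ≈ 1.1314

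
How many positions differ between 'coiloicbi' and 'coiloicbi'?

Differing positions: none. Hamming distance = 0.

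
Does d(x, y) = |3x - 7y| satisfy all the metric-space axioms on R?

No. d fails symmetry: d(5, 6) = |3·5 - 7·6| = |-27| = 27, but d(6, 5) = |3·6 - 7·5| = |-17| = 17. Since 27 ≠ 17, d(x,y) ≠ d(y,x) in general.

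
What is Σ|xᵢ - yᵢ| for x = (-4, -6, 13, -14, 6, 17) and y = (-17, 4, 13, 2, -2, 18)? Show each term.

Σ|x_i - y_i| = |-4 - (-17)| + |-6 - 4| + |13 - 13| + |-14 - 2| + |6 - (-2)| + |17 - 18| = 13 + 10 + 0 + 16 + 8 + 1 = 48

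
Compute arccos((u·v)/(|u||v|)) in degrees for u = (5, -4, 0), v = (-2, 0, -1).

With u = (5, -4, 0), v = (-2, 0, -1):
u·v = 5·(-2) + (-4)·0 + 0·(-1) = (-10) + 0 + 0 = -10.
|u| = √(5² + (-4)² + 0²) = √41, |v| = √((-2)² + 0² + (-1)²) = √5, so |u||v| = √(41·5) = √205.
cos θ = (u·v)/(|u||v|) = -10/√205 ≈ -0.69843
θ = arccos(-0.69843) ≈ 134.3°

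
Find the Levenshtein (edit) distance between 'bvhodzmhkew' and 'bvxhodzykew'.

Let D[i][j] be the edit distance between the first i characters of 'bvhodzmhkew' and the first j characters of 'bvxhodzykew', with D[i][0] = i, D[0][j] = j, and D[i][j] = D[i-1][j-1] if the characters match, else 1 + min(D[i-1][j], D[i][j-1], D[i-1][j-1]). Filling the table (rows: prefixes of 'bvhodzmhkew', columns: prefixes of 'bvxhodzykew'):
     ε  b  v  x  h  o  d  z  y  k  e  w
  ε  0  1  2  3  4  5  6  7  8  9 10 11
  b  1  0  1  2  3  4  5  6  7  8  9 10
  v  2  1  0  1  2  3  4  5  6  7  8  9
  h  3  2  1  1  1  2  3  4  5  6  7  8
  o  4  3  2  2  2  1  2  3  4  5  6  7
  d  5  4  3  3  3  2  1  2  3  4  5  6
  z  6  5  4  4  4  3  2  1  2  3  4  5
  m  7  6  5  5  5  4  3  2  2  3  4  5
  h  8  7  6  6  5  5  4  3  3  3  4  5
  k  9  8  7  7  6  6  5  4  4  3  4  5
  e 10  9  8  8  7  7  6  5  5  4  3  4
  w 11 10  9  9  8  8  7  6  6  5  4  3
The bottom-right entry gives D[11][11] = 3, so no sequence of fewer than 3 edits works. Backtracking through the table gives one optimal edit sequence (3 edits):
  bvhodzmhkew → bvxhodzmhkew (ins x @3)
  bvxhodzmhkew → bvxhodzhkew (del m @8)
  bvxhodzhkew → bvxhodzykew (sub h→y @8)
Edit distance = 3.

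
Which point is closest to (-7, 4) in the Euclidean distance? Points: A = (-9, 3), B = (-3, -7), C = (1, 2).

Distances: d(A) ≈ 2.2361, d(B) ≈ 11.7047, d(C) ≈ 8.2462. Nearest: A = (-9, 3) with distance 2.2361.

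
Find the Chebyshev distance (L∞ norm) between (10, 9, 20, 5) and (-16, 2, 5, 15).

max(|x_i - y_i|) = max(|10 - (-16)|, |9 - 2|, |20 - 5|, |5 - 15|) = max(26, 7, 15, 10) = 26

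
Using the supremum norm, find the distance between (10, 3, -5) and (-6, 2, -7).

max(|x_i - y_i|) = max(|10 - (-6)|, |3 - 2|, |-5 - (-7)|) = max(16, 1, 2) = 16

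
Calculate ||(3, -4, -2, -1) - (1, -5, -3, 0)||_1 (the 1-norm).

Σ|x_i - y_i| = |3 - 1| + |-4 - (-5)| + |-2 - (-3)| + |-1 - 0| = 2 + 1 + 1 + 1 = 5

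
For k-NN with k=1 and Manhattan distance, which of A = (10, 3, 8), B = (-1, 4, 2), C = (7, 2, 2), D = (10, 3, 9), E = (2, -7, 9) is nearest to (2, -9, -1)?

Distances: d(A) = 29, d(B) = 19, d(C) = 19, d(D) = 30, d(E) = 12. Nearest: E = (2, -7, 9) with distance 12.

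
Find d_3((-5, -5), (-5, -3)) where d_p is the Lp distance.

(Σ|x_i - y_i|^3)^(1/3) = (|-5 - (-5)|^3 + |-5 - (-3)|^3)^(1/3)
= (0^3 + 2^3)^(1/3) = (0 + 8)^(1/3) = (8)^(1/3) = 2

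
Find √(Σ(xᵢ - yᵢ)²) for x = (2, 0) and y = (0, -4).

√(Σ(x_i - y_i)²) = √((2 - 0)² + (0 - (-4))²)
= √(2² + 4²) = √(4 + 16) = √20 ≈ 4.4721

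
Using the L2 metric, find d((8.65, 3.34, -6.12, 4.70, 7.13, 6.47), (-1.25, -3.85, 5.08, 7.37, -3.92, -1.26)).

√(Σ(x_i - y_i)²) = √((8.65 - (-1.25))² + (3.34 - (-3.85))² + (-6.12 - 5.08)² + (4.7 - 7.37)² + (7.13 - (-3.92))² + (6.47 - (-1.26))²)
= √(9.9² + 7.19² + (-11.2)² + (-2.67)² + 11.05² + 7.73²) = √(98.01 + 51.6961 + 125.44 + 7.1289 + 122.1025 + 59.7529) = √464.1304 ≈ 21.5437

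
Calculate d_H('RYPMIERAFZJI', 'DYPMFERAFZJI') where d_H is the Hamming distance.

Differing positions: 1, 5. Hamming distance = 2.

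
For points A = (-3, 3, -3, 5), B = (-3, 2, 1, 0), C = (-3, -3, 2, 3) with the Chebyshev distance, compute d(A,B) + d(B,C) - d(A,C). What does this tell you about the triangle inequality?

d(A,B) = max(0, 1, 4, 5) = 5, d(B,C) = max(0, 5, 1, 3) = 5, d(A,C) = max(0, 6, 5, 2) = 6.
d(A,B) + d(B,C) - d(A,C) = 5 + 5 - 6 = 10 - 6 = 4. This is ≥ 0, so the triangle inequality holds for these points.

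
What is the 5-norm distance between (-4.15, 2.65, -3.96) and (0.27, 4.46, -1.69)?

(Σ|x_i - y_i|^5)^(1/5) = (|-4.15 - 0.27|^5 + |2.65 - 4.46|^5 + |-3.96 - (-1.69)|^5)^(1/5)
= (4.42^5 + 1.81^5 + 2.27^5)^(1/5) ≈ (1686.9855 + 19.4264 + 60.2739)^(1/5) = (1766.6858)^(1/5) ≈ 4.461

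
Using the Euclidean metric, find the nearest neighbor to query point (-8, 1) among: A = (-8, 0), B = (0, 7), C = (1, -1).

Distances: d(A) = 1, d(B) = 10, d(C) ≈ 9.2195. Nearest: A = (-8, 0) with distance 1.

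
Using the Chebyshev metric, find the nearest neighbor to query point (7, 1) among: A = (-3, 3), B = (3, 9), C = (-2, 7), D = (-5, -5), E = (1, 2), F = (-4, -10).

Distances: d(A) = 10, d(B) = 8, d(C) = 9, d(D) = 12, d(E) = 6, d(F) = 11. Nearest: E = (1, 2) with distance 6.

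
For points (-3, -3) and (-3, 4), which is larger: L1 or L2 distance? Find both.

L1 = |-3 - (-3)| + |-3 - 4| = 0 + 7 = 7
L2 = √(0² + 7²) = √49 = 7
L1 ≥ L2 always (equality iff movement is along one axis); L1 = L2 here (movement is along a single axis).
Ratio L1/L2 = 7/7 = 1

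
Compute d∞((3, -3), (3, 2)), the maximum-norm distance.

max(|x_i - y_i|) = max(|3 - 3|, |-3 - 2|) = max(0, 5) = 5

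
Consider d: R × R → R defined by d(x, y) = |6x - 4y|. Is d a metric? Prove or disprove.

No. d fails symmetry: d(7, 6) = |6·7 - 4·6| = |18| = 18, but d(6, 7) = |6·6 - 4·7| = |8| = 8. Since 18 ≠ 8, d(x,y) ≠ d(y,x) in general.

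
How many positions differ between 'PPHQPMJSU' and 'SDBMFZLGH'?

Differing positions: 1, 2, 3, 4, 5, 6, 7, 8, 9. Hamming distance = 9.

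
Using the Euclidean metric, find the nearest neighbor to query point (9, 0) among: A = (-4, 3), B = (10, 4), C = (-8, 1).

Distances: d(A) ≈ 13.3417, d(B) ≈ 4.1231, d(C) ≈ 17.0294. Nearest: B = (10, 4) with distance 4.1231.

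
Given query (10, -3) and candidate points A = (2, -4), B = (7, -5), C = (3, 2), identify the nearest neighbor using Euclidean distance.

Distances: d(A) ≈ 8.0623, d(B) ≈ 3.6056, d(C) ≈ 8.6023. Nearest: B = (7, -5) with distance 3.6056.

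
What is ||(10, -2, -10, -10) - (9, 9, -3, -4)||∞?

max(|x_i - y_i|) = max(|10 - 9|, |-2 - 9|, |-10 - (-3)|, |-10 - (-4)|) = max(1, 11, 7, 6) = 11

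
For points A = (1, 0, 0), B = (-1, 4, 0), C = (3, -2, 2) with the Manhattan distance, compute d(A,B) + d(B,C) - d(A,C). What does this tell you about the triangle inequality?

d(A,B) = 2 + 4 + 0 = 6, d(B,C) = 4 + 6 + 2 = 12, d(A,C) = 2 + 2 + 2 = 6.
d(A,B) + d(B,C) - d(A,C) = 6 + 12 - 6 = 18 - 6 = 12. This is ≥ 0, so the triangle inequality holds for these points.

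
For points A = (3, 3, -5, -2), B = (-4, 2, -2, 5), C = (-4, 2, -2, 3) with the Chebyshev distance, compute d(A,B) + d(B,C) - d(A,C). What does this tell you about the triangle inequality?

d(A,B) = max(7, 1, 3, 7) = 7, d(B,C) = max(0, 0, 0, 2) = 2, d(A,C) = max(7, 1, 3, 5) = 7.
d(A,B) + d(B,C) - d(A,C) = 7 + 2 - 7 = 9 - 7 = 2. This is ≥ 0, so the triangle inequality holds for these points.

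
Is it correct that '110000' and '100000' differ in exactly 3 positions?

Differing positions: 2. Hamming distance = 1, so the claim that d_H = 3 is false.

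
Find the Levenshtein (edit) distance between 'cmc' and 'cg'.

Let D[i][j] be the edit distance between the first i characters of 'cmc' and the first j characters of 'cg', with D[i][0] = i, D[0][j] = j, and D[i][j] = D[i-1][j-1] if the characters match, else 1 + min(D[i-1][j], D[i][j-1], D[i-1][j-1]). Filling the table (rows: prefixes of 'cmc', columns: prefixes of 'cg'):
     ε  c  g
  ε  0  1  2
  c  1  0  1
  m  2  1  1
  c  3  2  2
The bottom-right entry gives D[3][2] = 2, so no sequence of fewer than 2 edits works. Backtracking through the table gives one optimal edit sequence (2 edits):
  cmc → cc (del m @2)
  cc → cg (sub c→g @2)
Edit distance = 2.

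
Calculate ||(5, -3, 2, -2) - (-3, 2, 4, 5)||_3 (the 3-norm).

(Σ|x_i - y_i|^3)^(1/3) = (|5 - (-3)|^3 + |-3 - 2|^3 + |2 - 4|^3 + |-2 - 5|^3)^(1/3)
= (8^3 + 5^3 + 2^3 + 7^3)^(1/3) = (512 + 125 + 8 + 343)^(1/3) = (988)^(1/3) ≈ 9.9598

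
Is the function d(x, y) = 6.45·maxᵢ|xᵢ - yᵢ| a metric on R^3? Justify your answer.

Yes. The L∞ (Chebyshev) norm induces a metric on R^3, and multiplying a metric by a positive constant 6.45 > 0 preserves all four axioms: non-negativity (6.45·||x-y|| ≥ 0), identity (6.45·||x-y|| = 0 ⟺ ||x-y|| = 0 ⟺ x = y), symmetry (||x-y|| = ||y-x||), and the triangle inequality (6.45·||x-z|| ≤ 6.45·||x-y|| + 6.45·||y-z||). So d is a metric.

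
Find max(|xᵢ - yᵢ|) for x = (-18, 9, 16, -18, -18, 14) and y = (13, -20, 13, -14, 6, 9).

max(|x_i - y_i|) = max(|-18 - 13|, |9 - (-20)|, |16 - 13|, |-18 - (-14)|, |-18 - 6|, |14 - 9|) = max(31, 29, 3, 4, 24, 5) = 31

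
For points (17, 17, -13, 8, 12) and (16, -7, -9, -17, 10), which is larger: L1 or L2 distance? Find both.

L1 = |17 - 16| + |17 - (-7)| + |-13 - (-9)| + |8 - (-17)| + |12 - 10| = 1 + 24 + 4 + 25 + 2 = 56
L2 = √(1² + 24² + 4² + 25² + 2²) = √1222 ≈ 34.9571
L1 ≥ L2 always (equality iff movement is along one axis); L1 > L2 here.
Ratio L1/L2 = 56/√1222 ≈ 1.602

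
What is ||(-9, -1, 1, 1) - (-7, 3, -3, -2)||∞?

max(|x_i - y_i|) = max(|-9 - (-7)|, |-1 - 3|, |1 - (-3)|, |1 - (-2)|) = max(2, 4, 4, 3) = 4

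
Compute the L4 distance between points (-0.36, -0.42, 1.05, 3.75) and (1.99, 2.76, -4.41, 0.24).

(Σ|x_i - y_i|^4)^(1/4) = (|-0.36 - 1.99|^4 + |-0.42 - 2.76|^4 + |1.05 - (-4.41)|^4 + |3.75 - 0.24|^4)^(1/4)
= (2.35^4 + 3.18^4 + 5.46^4 + 3.51^4)^(1/4) ≈ (30.498 + 102.2606 + 888.7315 + 151.7849)^(1/4) = (1173.275)^(1/4) ≈ 5.8526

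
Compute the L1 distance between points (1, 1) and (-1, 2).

Σ|x_i - y_i| = |1 - (-1)| + |1 - 2| = 2 + 1 = 3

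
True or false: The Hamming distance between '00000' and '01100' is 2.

Differing positions: 2, 3. Hamming distance = 2, so the claim is true.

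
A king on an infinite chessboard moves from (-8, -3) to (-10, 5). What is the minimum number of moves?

max(|x_i - y_i|) = max(|-8 - (-10)|, |-3 - 5|) = max(2, 8) = 8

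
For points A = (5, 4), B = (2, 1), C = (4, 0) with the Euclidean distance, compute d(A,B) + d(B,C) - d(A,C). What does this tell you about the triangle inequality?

d(A,B) = √(3² + 3²) = √18 ≈ 4.2426, d(B,C) = √(2² + 1²) = √5 ≈ 2.2361, d(A,C) = √(1² + 4²) = √17 ≈ 4.1231.
d(A,B) + d(B,C) - d(A,C) = 4.2426 + 2.2361 - 4.1231 = 6.4787 - 4.1231 = 2.3556 (to 4 decimal places). This is ≥ 0, so the triangle inequality holds for these points.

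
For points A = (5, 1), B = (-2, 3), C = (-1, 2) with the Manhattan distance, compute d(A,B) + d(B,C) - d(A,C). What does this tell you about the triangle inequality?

d(A,B) = 7 + 2 = 9, d(B,C) = 1 + 1 = 2, d(A,C) = 6 + 1 = 7.
d(A,B) + d(B,C) - d(A,C) = 9 + 2 - 7 = 11 - 7 = 4. This is ≥ 0, so the triangle inequality holds for these points.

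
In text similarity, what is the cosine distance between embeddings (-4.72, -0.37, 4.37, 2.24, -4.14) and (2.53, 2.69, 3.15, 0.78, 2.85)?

With u = (-4.72, -0.37, 4.37, 2.24, -4.14), v = (2.53, 2.69, 3.15, 0.78, 2.85):
u·v = (-4.72)·2.53 + (-0.37)·2.69 + 4.37·3.15 + 2.24·0.78 + (-4.14)·2.85 = (-11.9416) + (-0.9953) + 13.7655 + 1.7472 + (-11.799) = -9.2232.
|u| = √((-4.72)² + (-0.37)² + 4.37² + 2.24² + (-4.14)²) = √(22.2784 + 0.1369 + 19.0969 + 5.0176 + 17.1396) = √63.6694, |v| = √(2.53² + 2.69² + 3.15² + 0.78² + 2.85²) = √(6.4009 + 7.2361 + 9.9225 + 0.6084 + 8.1225) = √32.2904.
cos θ = (u·v)/(|u||v|) = -9.2232/(√63.6694·√32.2904) ≈ -0.2034
Cosine distance = 1 - cos θ ≈ 1 - (-0.2034) = 1.2034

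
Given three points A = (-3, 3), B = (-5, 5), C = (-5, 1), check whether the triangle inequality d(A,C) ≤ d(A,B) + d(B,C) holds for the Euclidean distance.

d(A,B) = √(2² + 2²) = √8 ≈ 2.8284, d(B,C) = √(0² + 4²) = √16 = 4, d(A,C) = √(2² + 2²) = √8 ≈ 2.8284.
d(A,C) ≈ 2.8284 ≤ 2.8284 + 4 = 6.8284. Triangle inequality is satisfied.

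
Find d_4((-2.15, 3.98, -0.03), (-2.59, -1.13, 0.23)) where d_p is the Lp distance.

(Σ|x_i - y_i|^4)^(1/4) = (|-2.15 - (-2.59)|^4 + |3.98 - (-1.13)|^4 + |-0.03 - 0.23|^4)^(1/4)
= (0.44^4 + 5.11^4 + 0.26^4)^(1/4) ≈ (0.0375 + 681.8418 + 0.0046)^(1/4) = (681.8839)^(1/4) ≈ 5.1101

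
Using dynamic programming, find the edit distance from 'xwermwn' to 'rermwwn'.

Let D[i][j] be the edit distance between the first i characters of 'xwermwn' and the first j characters of 'rermwwn', with D[i][0] = i, D[0][j] = j, and D[i][j] = D[i-1][j-1] if the characters match, else 1 + min(D[i-1][j], D[i][j-1], D[i-1][j-1]). Filling the table (rows: prefixes of 'xwermwn', columns: prefixes of 'rermwwn'):
     ε  r  e  r  m  w  w  n
  ε  0  1  2  3  4  5  6  7
  x  1  1  2  3  4  5  6  7
  w  2  2  2  3  4  4  5  6
  e  3  3  2  3  4  5  5  6
  r  4  3  3  2  3  4  5  6
  m  5  4  4  3  2  3  4  5
  w  6  5  5  4  3  2  3  4
  n  7  6  6  5  4  3  3  3
The bottom-right entry gives D[7][7] = 3, so no sequence of fewer than 3 edits works. Backtracking through the table gives one optimal edit sequence (3 edits):
  xwermwn → wermwn (del x @1)
  wermwn → rermwn (sub w→r @1)
  rermwn → rermwwn (ins w @5)
Edit distance = 3.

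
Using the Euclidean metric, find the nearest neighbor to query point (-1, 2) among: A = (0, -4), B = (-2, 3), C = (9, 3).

Distances: d(A) ≈ 6.0828, d(B) ≈ 1.4142, d(C) ≈ 10.0499. Nearest: B = (-2, 3) with distance 1.4142.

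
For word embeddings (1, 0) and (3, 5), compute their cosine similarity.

With u = (1, 0), v = (3, 5):
u·v = 1·3 + 0·5 = 3 + 0 = 3.
|u| = √(1² + 0²) = √1, |v| = √(3² + 5²) = √34, so |u||v| = √(1·34) = √34.
cos θ = (u·v)/(|u||v|) = 3/√34 ≈ 0.5145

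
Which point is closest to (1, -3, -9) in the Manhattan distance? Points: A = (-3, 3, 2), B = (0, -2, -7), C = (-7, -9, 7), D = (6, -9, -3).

Distances: d(A) = 21, d(B) = 4, d(C) = 30, d(D) = 17. Nearest: B = (0, -2, -7) with distance 4.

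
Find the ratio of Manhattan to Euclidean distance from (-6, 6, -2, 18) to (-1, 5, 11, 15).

L1 = |-6 - (-1)| + |6 - 5| + |-2 - 11| + |18 - 15| = 5 + 1 + 13 + 3 = 22
L2 = √(5² + 1² + 13² + 3²) = √204 ≈ 14.2829
L1 ≥ L2 always (equality iff movement is along one axis); L1 > L2 here.
Ratio L1/L2 = 22/√204 ≈ 1.5403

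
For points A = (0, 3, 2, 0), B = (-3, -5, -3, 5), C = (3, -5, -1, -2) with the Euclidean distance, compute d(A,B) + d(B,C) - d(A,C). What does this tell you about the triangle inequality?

d(A,B) = √(3² + 8² + 5² + 5²) = √123 ≈ 11.0905, d(B,C) = √(6² + 0² + 2² + 7²) = √89 ≈ 9.434, d(A,C) = √(3² + 8² + 3² + 2²) = √86 ≈ 9.2736.
d(A,B) + d(B,C) - d(A,C) = 11.0905 + 9.434 - 9.2736 = 20.5245 - 9.2736 = 11.2509 (to 4 decimal places). This is ≥ 0, so the triangle inequality holds for these points.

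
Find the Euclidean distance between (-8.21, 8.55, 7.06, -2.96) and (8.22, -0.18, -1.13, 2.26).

√(Σ(x_i - y_i)²) = √((-8.21 - 8.22)² + (8.55 - (-0.18))² + (7.06 - (-1.13))² + (-2.96 - 2.26)²)
= √((-16.43)² + 8.73² + 8.19² + (-5.22)²) = √(269.9449 + 76.2129 + 67.0761 + 27.2484) = √440.4823 ≈ 20.9877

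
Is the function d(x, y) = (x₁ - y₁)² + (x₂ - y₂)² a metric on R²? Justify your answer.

No. The squared Euclidean distance fails the triangle inequality. Counterexample: x = (0, 0), y = (1, 2), z = (2, 4). d(x,z) = 2² + 4² = 20, but d(x,y) + d(y,z) = (1² + 2²) + (1² + 2²) = 5 + 5 = 10. Since 20 > 10, the triangle inequality is violated. (Note: √d, the ordinary Euclidean distance, IS a metric.)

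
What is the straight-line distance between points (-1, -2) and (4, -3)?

√(Σ(x_i - y_i)²) = √((-1 - 4)² + (-2 - (-3))²)
= √((-5)² + 1²) = √(25 + 1) = √26 ≈ 5.099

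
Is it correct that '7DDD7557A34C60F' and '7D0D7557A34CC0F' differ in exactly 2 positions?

Differing positions: 3, 13. Hamming distance = 2, so the claim is true.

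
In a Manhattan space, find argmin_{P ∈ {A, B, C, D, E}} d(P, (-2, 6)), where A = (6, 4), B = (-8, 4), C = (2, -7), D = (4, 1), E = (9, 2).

Distances: d(A) = 10, d(B) = 8, d(C) = 17, d(D) = 11, d(E) = 15. Nearest: B = (-8, 4) with distance 8.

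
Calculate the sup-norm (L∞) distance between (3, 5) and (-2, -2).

max(|x_i - y_i|) = max(|3 - (-2)|, |5 - (-2)|) = max(5, 7) = 7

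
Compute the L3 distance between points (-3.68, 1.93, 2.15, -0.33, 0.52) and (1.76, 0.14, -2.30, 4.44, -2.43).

(Σ|x_i - y_i|^3)^(1/3) = (|-3.68 - 1.76|^3 + |1.93 - 0.14|^3 + |2.15 - (-2.3)|^3 + |-0.33 - 4.44|^3 + |0.52 - (-2.43)|^3)^(1/3)
= (5.44^3 + 1.79^3 + 4.45^3 + 4.77^3 + 2.95^3)^(1/3) ≈ (160.9892 + 5.7353 + 88.1211 + 108.5313 + 25.6724)^(1/3) = (389.0493)^(1/3) ≈ 7.3002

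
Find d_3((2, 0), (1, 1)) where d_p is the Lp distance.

(Σ|x_i - y_i|^3)^(1/3) = (|2 - 1|^3 + |0 - 1|^3)^(1/3)
= (1^3 + 1^3)^(1/3) = (1 + 1)^(1/3) = (2)^(1/3) ≈ 1.2599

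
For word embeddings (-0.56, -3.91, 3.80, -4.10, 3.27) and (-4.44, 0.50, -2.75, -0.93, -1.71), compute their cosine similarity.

With u = (-0.56, -3.91, 3.80, -4.10, 3.27), v = (-4.44, 0.50, -2.75, -0.93, -1.71):
u·v = (-0.56)·(-4.44) + (-3.91)·0.5 + 3.8·(-2.75) + (-4.1)·(-0.93) + 3.27·(-1.71) = 2.4864 + (-1.955) + (-10.45) + 3.813 + (-5.5917) = -11.6973.
|u| = √((-0.56)² + (-3.91)² + 3.8² + (-4.1)² + 3.27²) = √(0.3136 + 15.2881 + 14.44 + 16.81 + 10.6929) = √57.5446, |v| = √((-4.44)² + 0.5² + (-2.75)² + (-0.93)² + (-1.71)²) = √(19.7136 + 0.25 + 7.5625 + 0.8649 + 2.9241) = √31.3151.
cos θ = (u·v)/(|u||v|) = -11.6973/(√57.5446·√31.3151) ≈ -0.2756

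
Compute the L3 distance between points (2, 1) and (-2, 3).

(Σ|x_i - y_i|^3)^(1/3) = (|2 - (-2)|^3 + |1 - 3|^3)^(1/3)
= (4^3 + 2^3)^(1/3) = (64 + 8)^(1/3) = (72)^(1/3) ≈ 4.1602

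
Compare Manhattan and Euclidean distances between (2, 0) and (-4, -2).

L1 = |2 - (-4)| + |0 - (-2)| = 6 + 2 = 8
L2 = √(6² + 2²) = √40 ≈ 6.3246
L1 ≥ L2 always (equality iff movement is along one axis); L1 > L2 here.
Ratio L1/L2 = 8/√40 ≈ 1.2649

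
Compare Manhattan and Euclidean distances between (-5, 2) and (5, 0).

L1 = |-5 - 5| + |2 - 0| = 10 + 2 = 12
L2 = √(10² + 2²) = √104 ≈ 10.198
L1 ≥ L2 always (equality iff movement is along one axis); L1 > L2 here.
Ratio L1/L2 = 12/√104 ≈ 1.1767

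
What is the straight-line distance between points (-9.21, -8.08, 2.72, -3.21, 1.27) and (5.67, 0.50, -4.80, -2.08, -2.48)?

√(Σ(x_i - y_i)²) = √((-9.21 - 5.67)² + (-8.08 - 0.5)² + (2.72 - (-4.8))² + (-3.21 - (-2.08))² + (1.27 - (-2.48))²)
= √((-14.88)² + (-8.58)² + 7.52² + (-1.13)² + 3.75²) = √(221.4144 + 73.6164 + 56.5504 + 1.2769 + 14.0625) = √366.9206 ≈ 19.1552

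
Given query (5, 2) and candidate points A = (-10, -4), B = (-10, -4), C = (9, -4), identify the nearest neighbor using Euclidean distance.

Distances: d(A) ≈ 16.1555, d(B) ≈ 16.1555, d(C) ≈ 7.2111. Nearest: C = (9, -4) with distance 7.2111.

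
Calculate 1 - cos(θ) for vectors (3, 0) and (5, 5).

With u = (3, 0), v = (5, 5):
u·v = 3·5 + 0·5 = 15 + 0 = 15.
|u| = √(3² + 0²) = √9, |v| = √(5² + 5²) = √50, so |u||v| = √(9·50) = √450.
cos θ = (u·v)/(|u||v|) = 15/√450 ≈ 0.7071
Cosine distance = 1 - cos θ ≈ 1 - 0.7071 = 0.2929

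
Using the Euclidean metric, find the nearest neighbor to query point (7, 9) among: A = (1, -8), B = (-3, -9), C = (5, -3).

Distances: d(A) ≈ 18.0278, d(B) ≈ 20.5913, d(C) ≈ 12.1655. Nearest: C = (5, -3) with distance 12.1655.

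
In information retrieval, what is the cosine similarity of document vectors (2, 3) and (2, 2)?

With u = (2, 3), v = (2, 2):
u·v = 2·2 + 3·2 = 4 + 6 = 10.
|u| = √(2² + 3²) = √13, |v| = √(2² + 2²) = √8, so |u||v| = √(13·8) = √104.
cos θ = (u·v)/(|u||v|) = 10/√104 ≈ 0.9806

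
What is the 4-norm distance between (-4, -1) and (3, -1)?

(Σ|x_i - y_i|^4)^(1/4) = (|-4 - 3|^4 + |-1 - (-1)|^4)^(1/4)
= (7^4 + 0^4)^(1/4) = (2401 + 0)^(1/4) = (2401)^(1/4) = 7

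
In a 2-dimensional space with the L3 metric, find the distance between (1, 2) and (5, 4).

(Σ|x_i - y_i|^3)^(1/3) = (|1 - 5|^3 + |2 - 4|^3)^(1/3)
= (4^3 + 2^3)^(1/3) = (64 + 8)^(1/3) = (72)^(1/3) ≈ 4.1602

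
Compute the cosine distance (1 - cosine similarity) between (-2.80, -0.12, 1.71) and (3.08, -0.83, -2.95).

With u = (-2.80, -0.12, 1.71), v = (3.08, -0.83, -2.95):
u·v = (-2.8)·3.08 + (-0.12)·(-0.83) + 1.71·(-2.95) = (-8.624) + 0.0996 + (-5.0445) = -13.5689.
|u| = √((-2.8)² + (-0.12)² + 1.71²) = √(7.84 + 0.0144 + 2.9241) = √10.7785, |v| = √(3.08² + (-0.83)² + (-2.95)²) = √(9.4864 + 0.6889 + 8.7025) = √18.8778.
cos θ = (u·v)/(|u||v|) = -13.5689/(√10.7785·√18.8778) ≈ -0.9512
Cosine distance = 1 - cos θ ≈ 1 - (-0.9512) = 1.9512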